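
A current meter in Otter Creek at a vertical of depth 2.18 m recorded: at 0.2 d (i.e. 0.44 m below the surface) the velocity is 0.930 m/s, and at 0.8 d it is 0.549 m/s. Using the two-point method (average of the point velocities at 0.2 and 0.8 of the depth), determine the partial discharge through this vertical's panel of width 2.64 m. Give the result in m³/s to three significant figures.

4.26 m³/s

v̄ = (0.930 + 0.549) / 2 = 0.7395 m/s
q = v̄ × d × w = 0.7395 × 2.18 × 2.64 = 4.256 m³/s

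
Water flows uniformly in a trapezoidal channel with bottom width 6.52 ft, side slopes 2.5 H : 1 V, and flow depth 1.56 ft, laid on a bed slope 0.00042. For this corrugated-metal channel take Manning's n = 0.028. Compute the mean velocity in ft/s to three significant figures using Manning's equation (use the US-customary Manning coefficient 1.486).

1.15 ft/s

A = (b + z·y)·y = (6.52 + 2.5×1.56)×1.56 = 16.26 ft²
P = b + 2y√(1+z²) = 6.52 + 2×1.56×√(1+2.5²) = 14.92 ft
R = A/P = 16.26/14.92 = 1.089 ft
Q = (1.486/n)·A·R^(2/3)·S^(1/2) = (1.486/0.028) × 16.26 × 1.089^(2/3) × 0.00042^(1/2) = 18.72 ft³/s
V = Q/A = 18.72/16.26 = 1.152 ft/s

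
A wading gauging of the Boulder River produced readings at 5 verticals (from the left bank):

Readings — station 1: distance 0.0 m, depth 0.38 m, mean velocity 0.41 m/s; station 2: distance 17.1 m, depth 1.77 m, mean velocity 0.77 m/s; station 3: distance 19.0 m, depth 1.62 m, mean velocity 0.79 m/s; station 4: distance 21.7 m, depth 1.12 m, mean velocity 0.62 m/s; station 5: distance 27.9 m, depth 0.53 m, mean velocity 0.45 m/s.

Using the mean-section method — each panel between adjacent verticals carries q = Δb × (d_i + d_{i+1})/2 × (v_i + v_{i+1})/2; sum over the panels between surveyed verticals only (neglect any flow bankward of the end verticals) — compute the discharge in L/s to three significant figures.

Panel 1-2: Δb = 17.1 m, d̄ = (0.38+1.77)/2 = 1.075, v̄ = (0.41+0.77)/2 = 0.59 → q = 17.1×1.075×0.59 = 10.85 m³/s
Panel 2-3: Δb = 1.9 m, d̄ = (1.77+1.62)/2 = 1.695, v̄ = (0.77+0.79)/2 = 0.78 → q = 1.9×1.695×0.78 = 2.512 m³/s
Panel 3-4: Δb = 2.7 m, d̄ = (1.62+1.12)/2 = 1.37, v̄ = (0.79+0.62)/2 = 0.705 → q = 2.7×1.37×0.705 = 2.608 m³/s
Panel 4-5: Δb = 6.2 m, d̄ = (1.12+0.53)/2 = 0.825, v̄ = (0.62+0.45)/2 = 0.535 → q = 6.2×0.825×0.535 = 2.737 m³/s
Q = Σ q = 18.70 m³/s
= 18.70 × 1000 = 18700 L/s

18700 L/s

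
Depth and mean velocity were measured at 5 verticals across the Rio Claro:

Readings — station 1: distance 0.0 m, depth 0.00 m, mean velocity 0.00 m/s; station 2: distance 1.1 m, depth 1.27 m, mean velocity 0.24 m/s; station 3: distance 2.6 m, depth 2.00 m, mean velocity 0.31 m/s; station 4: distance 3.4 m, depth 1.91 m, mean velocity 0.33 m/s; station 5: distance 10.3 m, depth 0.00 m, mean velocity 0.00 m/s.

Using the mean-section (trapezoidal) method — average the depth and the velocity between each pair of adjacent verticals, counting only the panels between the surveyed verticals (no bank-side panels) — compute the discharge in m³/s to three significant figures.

Panel 1-2: Δb = 1.1 m, d̄ = (0.00+1.27)/2 = 0.635, v̄ = (0.00+0.24)/2 = 0.12 → q = 1.1×0.635×0.12 = 0.08382 m³/s
Panel 2-3: Δb = 1.5 m, d̄ = (1.27+2.00)/2 = 1.635, v̄ = (0.24+0.31)/2 = 0.275 → q = 1.5×1.635×0.275 = 0.6744 m³/s
Panel 3-4: Δb = 0.8 m, d̄ = (2.00+1.91)/2 = 1.955, v̄ = (0.31+0.33)/2 = 0.32 → q = 0.8×1.955×0.32 = 0.5005 m³/s
Panel 4-5: Δb = 6.9 m, d̄ = (1.91+0.00)/2 = 0.955, v̄ = (0.33+0.00)/2 = 0.165 → q = 6.9×0.955×0.165 = 1.087 m³/s
Q = Σ q = 2.346 m³/s

2.35 m³/s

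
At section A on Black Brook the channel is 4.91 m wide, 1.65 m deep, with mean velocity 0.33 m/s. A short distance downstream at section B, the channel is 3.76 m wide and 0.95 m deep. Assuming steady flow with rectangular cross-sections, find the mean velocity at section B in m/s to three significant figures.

Q = A₁V₁ = (4.91×1.65) × 0.33 = 2.673 m³/s
A₂ = 3.76 × 0.95 = 3.572 m²
V₂ = Q/A₂ = 2.673/3.572 = 0.7485 m/s

0.748 m/s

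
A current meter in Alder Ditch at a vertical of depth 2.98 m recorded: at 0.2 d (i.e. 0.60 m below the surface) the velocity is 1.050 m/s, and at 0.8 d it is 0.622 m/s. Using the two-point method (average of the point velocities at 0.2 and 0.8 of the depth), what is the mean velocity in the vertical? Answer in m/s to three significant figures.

0.836 m/s

v̄ = (1.050 + 0.622) / 2 = 0.8360 m/s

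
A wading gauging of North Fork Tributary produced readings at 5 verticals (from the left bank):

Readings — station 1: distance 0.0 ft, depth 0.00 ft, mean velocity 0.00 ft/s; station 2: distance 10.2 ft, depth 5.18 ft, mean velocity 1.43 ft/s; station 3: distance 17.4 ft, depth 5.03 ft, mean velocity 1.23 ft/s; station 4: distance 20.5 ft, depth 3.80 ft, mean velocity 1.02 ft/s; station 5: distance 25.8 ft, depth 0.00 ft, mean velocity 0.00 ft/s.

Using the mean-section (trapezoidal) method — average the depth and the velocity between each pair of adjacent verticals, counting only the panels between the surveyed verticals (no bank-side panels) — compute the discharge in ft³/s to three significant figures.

Panel 1-2: Δb = 10.2 ft, d̄ = (0.00+5.18)/2 = 2.59, v̄ = (0.00+1.43)/2 = 0.715 → q = 10.2×2.59×0.715 = 18.89 ft³/s
Panel 2-3: Δb = 7.2 ft, d̄ = (5.18+5.03)/2 = 5.105, v̄ = (1.43+1.23)/2 = 1.33 → q = 7.2×5.105×1.33 = 48.89 ft³/s
Panel 3-4: Δb = 3.1 ft, d̄ = (5.03+3.80)/2 = 4.415, v̄ = (1.23+1.02)/2 = 1.125 → q = 3.1×4.415×1.125 = 15.40 ft³/s
Panel 4-5: Δb = 5.3 ft, d̄ = (3.80+0.00)/2 = 1.9, v̄ = (1.02+0.00)/2 = 0.51 → q = 5.3×1.9×0.51 = 5.136 ft³/s
Q = Σ q = 88.31 ft³/s

88.3 ft³/s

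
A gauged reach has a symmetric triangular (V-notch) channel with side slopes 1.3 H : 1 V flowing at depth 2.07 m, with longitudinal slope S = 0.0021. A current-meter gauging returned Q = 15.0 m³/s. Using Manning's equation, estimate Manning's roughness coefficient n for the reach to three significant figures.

0.0149

A = z·y² = 1.3×2.07² = 5.570 m²
P = 2y√(1+z²) = 2×2.07×√(1+1.3²) = 6.790 m
R = A/P = 5.570/6.790 = 0.8204 m
n = (1/Q)·A·R^(2/3)·S^(1/2) = (1/15.0) × 5.570 × 0.8763 × 0.04583 = 0.01491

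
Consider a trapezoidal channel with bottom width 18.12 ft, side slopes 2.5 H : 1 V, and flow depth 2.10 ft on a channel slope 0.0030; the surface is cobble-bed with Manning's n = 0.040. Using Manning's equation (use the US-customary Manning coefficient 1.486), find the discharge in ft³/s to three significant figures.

140 ft³/s

A = (b + z·y)·y = (18.12 + 2.5×2.10)×2.10 = 49.08 ft²
P = b + 2y√(1+z²) = 18.12 + 2×2.10×√(1+2.5²) = 29.43 ft
R = A/P = 49.08/29.43 = 1.668 ft
Q = (1.486/n)·A·R^(2/3)·S^(1/2) = (1.486/0.040) × 49.08 × 1.668^(2/3) × 0.0030^(1/2) = 140.4 ft³/s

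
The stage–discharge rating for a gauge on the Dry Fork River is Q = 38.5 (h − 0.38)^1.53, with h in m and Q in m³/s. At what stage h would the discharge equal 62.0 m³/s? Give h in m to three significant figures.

h − h₀ = (Q/C)^(1/b) = (62.0/38.5)^(1/1.53) = 1.365 m
h = 0.38 + 1.365 = 1.745 m

1.75 m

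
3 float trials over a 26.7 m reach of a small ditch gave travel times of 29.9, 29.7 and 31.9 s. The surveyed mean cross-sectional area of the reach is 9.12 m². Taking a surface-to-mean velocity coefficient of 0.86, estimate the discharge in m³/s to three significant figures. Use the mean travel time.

6.87 m³/s

t̄ = (29.9 + 29.7 + 31.9) / 3 = 30.5 s
v_surface = L / t̄ = 26.7 / 30.5 = 0.8754 m/s
v_mean = 0.86 × 0.8754 = 0.7529 m/s
Q = A × v_mean = 9.12 × 0.7529 = 6.866 m³/s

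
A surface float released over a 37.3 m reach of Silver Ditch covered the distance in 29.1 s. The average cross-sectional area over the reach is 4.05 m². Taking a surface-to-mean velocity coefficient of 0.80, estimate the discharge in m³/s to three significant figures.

v_surface = L / t̄ = 37.3 / 29.1 = 1.282 m/s
v_mean = 0.80 × 1.282 = 1.025 m/s
Q = A × v_mean = 4.05 × 1.025 = 4.153 m³/s

4.15 m³/s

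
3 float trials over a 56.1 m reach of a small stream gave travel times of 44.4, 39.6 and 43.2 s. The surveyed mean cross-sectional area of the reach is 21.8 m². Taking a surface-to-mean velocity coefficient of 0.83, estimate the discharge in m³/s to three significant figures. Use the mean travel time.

23.9 m³/s

t̄ = (44.4 + 39.6 + 43.2) / 3 = 42.4 s
v_surface = L / t̄ = 56.1 / 42.4 = 1.323 m/s
v_mean = 0.83 × 1.323 = 1.098 m/s
Q = A × v_mean = 21.8 × 1.098 = 23.94 m³/s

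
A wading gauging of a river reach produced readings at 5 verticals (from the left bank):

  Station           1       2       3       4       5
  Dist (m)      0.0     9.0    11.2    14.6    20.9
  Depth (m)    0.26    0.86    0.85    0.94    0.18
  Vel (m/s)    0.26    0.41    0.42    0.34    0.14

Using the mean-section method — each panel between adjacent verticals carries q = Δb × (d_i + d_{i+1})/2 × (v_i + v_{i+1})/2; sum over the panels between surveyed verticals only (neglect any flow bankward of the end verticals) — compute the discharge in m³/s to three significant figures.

4.47 m³/s

Panel 1-2: Δb = 9 m, d̄ = (0.26+0.86)/2 = 0.56, v̄ = (0.26+0.41)/2 = 0.335 → q = 9×0.56×0.335 = 1.688 m³/s
Panel 2-3: Δb = 2.2 m, d̄ = (0.86+0.85)/2 = 0.855, v̄ = (0.41+0.42)/2 = 0.415 → q = 2.2×0.855×0.415 = 0.7806 m³/s
Panel 3-4: Δb = 3.4 m, d̄ = (0.85+0.94)/2 = 0.895, v̄ = (0.42+0.34)/2 = 0.38 → q = 3.4×0.895×0.38 = 1.156 m³/s
Panel 4-5: Δb = 6.3 m, d̄ = (0.94+0.18)/2 = 0.56, v̄ = (0.34+0.14)/2 = 0.24 → q = 6.3×0.56×0.24 = 0.8467 m³/s
Q = Σ q = 4.472 m³/s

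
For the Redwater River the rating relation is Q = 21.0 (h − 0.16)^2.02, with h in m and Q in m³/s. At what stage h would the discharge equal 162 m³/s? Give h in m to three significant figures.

2.91 m

h − h₀ = (Q/C)^(1/b) = (162/21.0)^(1/2.02) = 2.750 m
h = 0.16 + 2.750 = 2.910 m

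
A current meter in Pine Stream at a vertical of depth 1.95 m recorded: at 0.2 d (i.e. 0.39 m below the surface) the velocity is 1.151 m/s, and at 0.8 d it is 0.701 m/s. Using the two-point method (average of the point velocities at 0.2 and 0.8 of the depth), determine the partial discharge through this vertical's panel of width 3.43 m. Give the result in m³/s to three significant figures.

v̄ = (1.151 + 0.701) / 2 = 0.9260 m/s
q = v̄ × d × w = 0.9260 × 1.95 × 3.43 = 6.194 m³/s

6.19 m³/s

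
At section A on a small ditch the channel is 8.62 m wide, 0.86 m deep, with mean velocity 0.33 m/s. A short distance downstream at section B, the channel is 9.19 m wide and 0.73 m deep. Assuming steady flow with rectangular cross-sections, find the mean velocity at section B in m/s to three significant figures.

Q = A₁V₁ = (8.62×0.86) × 0.33 = 2.446 m³/s
A₂ = 9.19 × 0.73 = 6.709 m²
V₂ = Q/A₂ = 2.446/6.709 = 0.3647 m/s

0.365 m/s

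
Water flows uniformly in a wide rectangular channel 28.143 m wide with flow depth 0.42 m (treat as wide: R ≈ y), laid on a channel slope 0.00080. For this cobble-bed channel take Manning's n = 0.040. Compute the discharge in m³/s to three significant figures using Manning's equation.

A = b·y = 28.143 × 0.42 = 11.82 m²
Wide channel: R ≈ y = 0.42 m
Q = (1/n)·A·R^(2/3)·S^(1/2) = (1/0.040) × 11.82 × 0.4200^(2/3) × 0.00080^(1/2) = 4.687 m³/s

4.69 m³/s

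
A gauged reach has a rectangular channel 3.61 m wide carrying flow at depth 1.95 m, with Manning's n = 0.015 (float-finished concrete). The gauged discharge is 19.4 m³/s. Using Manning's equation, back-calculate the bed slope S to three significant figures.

0.00186

A = b·y = 3.61 × 1.95 = 7.040 m²
P = b + 2y = 3.61 + 2×1.95 = 7.510 m
R = A/P = 7.040/7.510 = 0.9374 m
S = (Q·n / (1·A·R^(2/3)))² = (19.4×0.015 / (1×7.040×0.9578))² = 0.001863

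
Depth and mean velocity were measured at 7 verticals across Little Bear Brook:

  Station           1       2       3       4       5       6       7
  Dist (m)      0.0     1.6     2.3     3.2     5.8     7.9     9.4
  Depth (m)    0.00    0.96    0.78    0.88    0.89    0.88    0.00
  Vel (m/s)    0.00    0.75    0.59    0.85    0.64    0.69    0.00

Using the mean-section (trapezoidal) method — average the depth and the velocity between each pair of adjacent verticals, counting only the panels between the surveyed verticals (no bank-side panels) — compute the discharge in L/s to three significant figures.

4410 L/s

Panel 1-2: Δb = 1.6 m, d̄ = (0.00+0.96)/2 = 0.48, v̄ = (0.00+0.75)/2 = 0.375 → q = 1.6×0.48×0.375 = 0.2880 m³/s
Panel 2-3: Δb = 0.7 m, d̄ = (0.96+0.78)/2 = 0.87, v̄ = (0.75+0.59)/2 = 0.67 → q = 0.7×0.87×0.67 = 0.4080 m³/s
Panel 3-4: Δb = 0.9 m, d̄ = (0.78+0.88)/2 = 0.83, v̄ = (0.59+0.85)/2 = 0.72 → q = 0.9×0.83×0.72 = 0.5378 m³/s
Panel 4-5: Δb = 2.6 m, d̄ = (0.88+0.89)/2 = 0.885, v̄ = (0.85+0.64)/2 = 0.745 → q = 2.6×0.885×0.745 = 1.714 m³/s
Panel 5-6: Δb = 2.1 m, d̄ = (0.89+0.88)/2 = 0.885, v̄ = (0.64+0.69)/2 = 0.665 → q = 2.1×0.885×0.665 = 1.236 m³/s
Panel 6-7: Δb = 1.5 m, d̄ = (0.88+0.00)/2 = 0.44, v̄ = (0.69+0.00)/2 = 0.345 → q = 1.5×0.44×0.345 = 0.2277 m³/s
Q = Σ q = 4.412 m³/s
= 4.412 × 1000 = 4412 L/s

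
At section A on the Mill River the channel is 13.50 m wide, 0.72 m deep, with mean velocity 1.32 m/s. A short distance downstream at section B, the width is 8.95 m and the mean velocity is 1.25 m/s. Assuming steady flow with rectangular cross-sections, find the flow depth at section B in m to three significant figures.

Q = A₁V₁ = (13.50×0.72) × 1.32 = 12.83 m³/s
d₂ = Q/(b₂ V₂) = 12.83/(8.95×1.25) = 1.147 m

1.15 m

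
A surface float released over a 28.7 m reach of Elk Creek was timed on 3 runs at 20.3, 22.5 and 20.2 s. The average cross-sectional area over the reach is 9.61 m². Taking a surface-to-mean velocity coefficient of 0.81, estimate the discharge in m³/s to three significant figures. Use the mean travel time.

t̄ = (20.3 + 22.5 + 20.2) / 3 = 21 s
v_surface = L / t̄ = 28.7 / 21 = 1.367 m/s
v_mean = 0.81 × 1.367 = 1.107 m/s
Q = A × v_mean = 9.61 × 1.107 = 10.64 m³/s

10.6 m³/s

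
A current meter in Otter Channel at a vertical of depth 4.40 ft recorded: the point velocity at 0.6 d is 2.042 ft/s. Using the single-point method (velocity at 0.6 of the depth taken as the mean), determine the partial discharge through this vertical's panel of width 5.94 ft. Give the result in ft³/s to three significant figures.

v̄ = v₀.₆ = 2.042 ft/s
q = v̄ × d × w = 2.042 × 4.40 × 5.94 = 53.37 ft³/s

53.4 ft³/s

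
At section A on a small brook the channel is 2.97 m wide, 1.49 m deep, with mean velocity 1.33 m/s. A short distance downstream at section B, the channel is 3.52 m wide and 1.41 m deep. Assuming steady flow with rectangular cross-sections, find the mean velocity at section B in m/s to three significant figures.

1.19 m/s

Q = A₁V₁ = (2.97×1.49) × 1.33 = 5.886 m³/s
A₂ = 3.52 × 1.41 = 4.963 m²
V₂ = Q/A₂ = 5.886/4.963 = 1.186 m/s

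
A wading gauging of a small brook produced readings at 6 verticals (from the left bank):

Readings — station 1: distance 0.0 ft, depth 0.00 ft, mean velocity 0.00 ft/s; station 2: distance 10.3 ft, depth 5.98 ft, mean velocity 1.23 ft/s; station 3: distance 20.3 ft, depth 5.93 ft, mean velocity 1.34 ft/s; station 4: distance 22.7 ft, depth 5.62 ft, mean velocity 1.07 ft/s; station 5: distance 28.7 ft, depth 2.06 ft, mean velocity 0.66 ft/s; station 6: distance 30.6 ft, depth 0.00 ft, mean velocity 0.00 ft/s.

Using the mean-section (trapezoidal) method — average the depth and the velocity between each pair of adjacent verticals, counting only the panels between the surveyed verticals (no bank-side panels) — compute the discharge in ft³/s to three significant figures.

Panel 1-2: Δb = 10.3 ft, d̄ = (0.00+5.98)/2 = 2.99, v̄ = (0.00+1.23)/2 = 0.615 → q = 10.3×2.99×0.615 = 18.94 ft³/s
Panel 2-3: Δb = 10 ft, d̄ = (5.98+5.93)/2 = 5.955, v̄ = (1.23+1.34)/2 = 1.285 → q = 10×5.955×1.285 = 76.52 ft³/s
Panel 3-4: Δb = 2.4 ft, d̄ = (5.93+5.62)/2 = 5.775, v̄ = (1.34+1.07)/2 = 1.205 → q = 2.4×5.775×1.205 = 16.70 ft³/s
Panel 4-5: Δb = 6 ft, d̄ = (5.62+2.06)/2 = 3.84, v̄ = (1.07+0.66)/2 = 0.865 → q = 6×3.84×0.865 = 19.93 ft³/s
Panel 5-6: Δb = 1.9 ft, d̄ = (2.06+0.00)/2 = 1.03, v̄ = (0.66+0.00)/2 = 0.33 → q = 1.9×1.03×0.33 = 0.6458 ft³/s
Q = Σ q = 132.7 ft³/s

133 ft³/s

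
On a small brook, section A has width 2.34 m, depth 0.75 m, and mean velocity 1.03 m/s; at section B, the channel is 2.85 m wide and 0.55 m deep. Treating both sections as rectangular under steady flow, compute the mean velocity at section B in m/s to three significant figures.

1.15 m/s

Q = A₁V₁ = (2.34×0.75) × 1.03 = 1.808 m³/s
A₂ = 2.85 × 0.55 = 1.568 m²
V₂ = Q/A₂ = 1.808/1.568 = 1.153 m/s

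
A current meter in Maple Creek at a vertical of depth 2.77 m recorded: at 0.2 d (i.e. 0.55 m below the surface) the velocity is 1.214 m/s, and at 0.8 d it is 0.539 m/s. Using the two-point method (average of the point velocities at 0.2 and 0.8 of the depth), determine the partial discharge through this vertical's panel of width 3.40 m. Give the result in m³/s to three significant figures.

8.25 m³/s

v̄ = (1.214 + 0.539) / 2 = 0.8765 m/s
q = v̄ × d × w = 0.8765 × 2.77 × 3.40 = 8.255 m³/s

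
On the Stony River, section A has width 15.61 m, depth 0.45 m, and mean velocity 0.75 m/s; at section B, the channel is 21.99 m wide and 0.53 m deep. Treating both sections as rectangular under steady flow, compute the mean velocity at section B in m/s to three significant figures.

Q = A₁V₁ = (15.61×0.45) × 0.75 = 5.268 m³/s
A₂ = 21.99 × 0.53 = 11.65 m²
V₂ = Q/A₂ = 5.268/11.65 = 0.4520 m/s

0.452 m/s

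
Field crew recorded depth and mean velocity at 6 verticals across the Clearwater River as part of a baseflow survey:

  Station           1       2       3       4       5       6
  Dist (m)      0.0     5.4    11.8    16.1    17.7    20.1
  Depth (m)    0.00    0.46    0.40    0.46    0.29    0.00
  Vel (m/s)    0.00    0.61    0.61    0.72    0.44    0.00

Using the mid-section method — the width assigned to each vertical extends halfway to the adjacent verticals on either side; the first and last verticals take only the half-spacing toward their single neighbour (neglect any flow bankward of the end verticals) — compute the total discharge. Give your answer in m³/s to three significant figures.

4.19 m³/s

w_2 = (11.8 − 0.0)/2 = 5.9 m; q_2 = 0.61 × 0.46 × 5.9 = 1.656 m³/s
w_3 = (16.1 − 5.4)/2 = 5.35 m; q_3 = 0.61 × 0.40 × 5.35 = 1.305 m³/s
w_4 = (17.7 − 11.8)/2 = 2.95 m; q_4 = 0.72 × 0.46 × 2.95 = 0.9770 m³/s
w_5 = (20.1 − 16.1)/2 = 2 m; q_5 = 0.44 × 0.29 × 2 = 0.2552 m³/s
Stations 1, 6 contribute zero (depth or velocity is 0).
Q = Σ qᵢ = 4.193 m³/s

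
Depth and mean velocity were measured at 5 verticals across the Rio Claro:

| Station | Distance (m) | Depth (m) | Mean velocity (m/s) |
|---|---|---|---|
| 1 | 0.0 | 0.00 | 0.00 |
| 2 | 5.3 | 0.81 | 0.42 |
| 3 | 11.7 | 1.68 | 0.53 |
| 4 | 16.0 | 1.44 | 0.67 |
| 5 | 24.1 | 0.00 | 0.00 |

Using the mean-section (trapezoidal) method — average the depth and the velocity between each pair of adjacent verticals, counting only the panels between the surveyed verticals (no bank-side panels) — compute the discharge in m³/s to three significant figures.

10.2 m³/s

Panel 1-2: Δb = 5.3 m, d̄ = (0.00+0.81)/2 = 0.405, v̄ = (0.00+0.42)/2 = 0.21 → q = 5.3×0.405×0.21 = 0.4508 m³/s
Panel 2-3: Δb = 6.4 m, d̄ = (0.81+1.68)/2 = 1.245, v̄ = (0.42+0.53)/2 = 0.475 → q = 6.4×1.245×0.475 = 3.785 m³/s
Panel 3-4: Δb = 4.3 m, d̄ = (1.68+1.44)/2 = 1.56, v̄ = (0.53+0.67)/2 = 0.6 → q = 4.3×1.56×0.6 = 4.025 m³/s
Panel 4-5: Δb = 8.1 m, d̄ = (1.44+0.00)/2 = 0.72, v̄ = (0.67+0.00)/2 = 0.335 → q = 8.1×0.72×0.335 = 1.954 m³/s
Q = Σ q = 10.21 m³/s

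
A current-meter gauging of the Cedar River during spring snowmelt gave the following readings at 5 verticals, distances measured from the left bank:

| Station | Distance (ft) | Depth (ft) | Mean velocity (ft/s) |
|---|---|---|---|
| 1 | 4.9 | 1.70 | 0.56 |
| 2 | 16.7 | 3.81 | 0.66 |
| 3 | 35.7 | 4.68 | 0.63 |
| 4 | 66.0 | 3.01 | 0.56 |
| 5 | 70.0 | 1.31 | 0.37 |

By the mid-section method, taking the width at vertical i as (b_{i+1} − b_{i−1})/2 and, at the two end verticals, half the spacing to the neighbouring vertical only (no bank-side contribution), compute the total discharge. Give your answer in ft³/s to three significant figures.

w_1 = (16.7 − 4.9)/2 = 5.9 ft; q_1 = 0.56 × 1.70 × 5.9 = 5.617 ft³/s
w_2 = (35.7 − 4.9)/2 = 15.4 ft; q_2 = 0.66 × 3.81 × 15.4 = 38.72 ft³/s
w_3 = (66.0 − 16.7)/2 = 24.65 ft; q_3 = 0.63 × 4.68 × 24.65 = 72.68 ft³/s
w_4 = (70.0 − 35.7)/2 = 17.15 ft; q_4 = 0.56 × 3.01 × 17.15 = 28.91 ft³/s
w_5 = (70.0 − 66.0)/2 = 2 ft; q_5 = 0.37 × 1.31 × 2 = 0.9694 ft³/s
Q = Σ qᵢ = 146.9 ft³/s

147 ft³/s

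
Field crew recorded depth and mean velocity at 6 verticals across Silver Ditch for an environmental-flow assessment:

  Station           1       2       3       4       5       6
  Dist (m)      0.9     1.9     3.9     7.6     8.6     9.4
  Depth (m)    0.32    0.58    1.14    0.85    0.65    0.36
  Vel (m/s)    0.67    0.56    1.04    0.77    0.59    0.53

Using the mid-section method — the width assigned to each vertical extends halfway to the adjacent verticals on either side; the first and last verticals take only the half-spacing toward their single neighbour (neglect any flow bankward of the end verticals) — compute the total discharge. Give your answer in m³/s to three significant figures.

5.93 m³/s

w_1 = (1.9 − 0.9)/2 = 0.5 m; q_1 = 0.67 × 0.32 × 0.5 = 0.1072 m³/s
w_2 = (3.9 − 0.9)/2 = 1.5 m; q_2 = 0.56 × 0.58 × 1.5 = 0.4872 m³/s
w_3 = (7.6 − 1.9)/2 = 2.85 m; q_3 = 1.04 × 1.14 × 2.85 = 3.379 m³/s
w_4 = (8.6 − 3.9)/2 = 2.35 m; q_4 = 0.77 × 0.85 × 2.35 = 1.538 m³/s
w_5 = (9.4 − 7.6)/2 = 0.9 m; q_5 = 0.59 × 0.65 × 0.9 = 0.3452 m³/s
w_6 = (9.4 − 8.6)/2 = 0.4 m; q_6 = 0.53 × 0.36 × 0.4 = 0.07632 m³/s
Q = Σ qᵢ = 5.933 m³/s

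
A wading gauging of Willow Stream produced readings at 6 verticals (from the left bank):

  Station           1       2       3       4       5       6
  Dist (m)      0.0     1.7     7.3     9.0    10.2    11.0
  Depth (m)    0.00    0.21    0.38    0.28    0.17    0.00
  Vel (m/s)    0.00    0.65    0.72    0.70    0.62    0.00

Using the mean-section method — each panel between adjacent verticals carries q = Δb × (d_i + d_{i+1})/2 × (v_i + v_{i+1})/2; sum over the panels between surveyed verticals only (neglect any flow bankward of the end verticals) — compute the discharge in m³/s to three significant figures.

Panel 1-2: Δb = 1.7 m, d̄ = (0.00+0.21)/2 = 0.105, v̄ = (0.00+0.65)/2 = 0.325 → q = 1.7×0.105×0.325 = 0.05801 m³/s
Panel 2-3: Δb = 5.6 m, d̄ = (0.21+0.38)/2 = 0.295, v̄ = (0.65+0.72)/2 = 0.685 → q = 5.6×0.295×0.685 = 1.132 m³/s
Panel 3-4: Δb = 1.7 m, d̄ = (0.38+0.28)/2 = 0.33, v̄ = (0.72+0.70)/2 = 0.71 → q = 1.7×0.33×0.71 = 0.3983 m³/s
Panel 4-5: Δb = 1.2 m, d̄ = (0.28+0.17)/2 = 0.225, v̄ = (0.70+0.62)/2 = 0.66 → q = 1.2×0.225×0.66 = 0.1782 m³/s
Panel 5-6: Δb = 0.8 m, d̄ = (0.17+0.00)/2 = 0.085, v̄ = (0.62+0.00)/2 = 0.31 → q = 0.8×0.085×0.31 = 0.02108 m³/s
Q = Σ q = 1.787 m³/s

1.79 m³/s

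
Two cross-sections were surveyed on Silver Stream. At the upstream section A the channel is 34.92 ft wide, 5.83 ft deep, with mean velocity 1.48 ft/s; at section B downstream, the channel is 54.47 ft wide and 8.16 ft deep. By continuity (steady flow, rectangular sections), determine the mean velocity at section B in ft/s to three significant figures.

Q = A₁V₁ = (34.92×5.83) × 1.48 = 301.3 ft³/s
A₂ = 54.47 × 8.16 = 444.5 ft²
V₂ = Q/A₂ = 301.3/444.5 = 0.6779 ft/s

0.678 ft/s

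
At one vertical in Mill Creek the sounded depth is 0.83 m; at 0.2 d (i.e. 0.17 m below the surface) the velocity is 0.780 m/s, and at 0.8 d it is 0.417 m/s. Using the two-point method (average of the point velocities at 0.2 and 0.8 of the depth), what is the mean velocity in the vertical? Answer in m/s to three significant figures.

0.599 m/s

v̄ = (0.780 + 0.417) / 2 = 0.5985 m/s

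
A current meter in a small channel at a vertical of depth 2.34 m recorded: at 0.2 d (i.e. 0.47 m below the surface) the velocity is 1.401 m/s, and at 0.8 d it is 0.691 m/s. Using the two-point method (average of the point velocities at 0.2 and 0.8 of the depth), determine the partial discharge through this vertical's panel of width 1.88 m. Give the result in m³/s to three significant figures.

v̄ = (1.401 + 0.691) / 2 = 1.046 m/s
q = v̄ × d × w = 1.046 × 2.34 × 1.88 = 4.602 m³/s

4.60 m³/s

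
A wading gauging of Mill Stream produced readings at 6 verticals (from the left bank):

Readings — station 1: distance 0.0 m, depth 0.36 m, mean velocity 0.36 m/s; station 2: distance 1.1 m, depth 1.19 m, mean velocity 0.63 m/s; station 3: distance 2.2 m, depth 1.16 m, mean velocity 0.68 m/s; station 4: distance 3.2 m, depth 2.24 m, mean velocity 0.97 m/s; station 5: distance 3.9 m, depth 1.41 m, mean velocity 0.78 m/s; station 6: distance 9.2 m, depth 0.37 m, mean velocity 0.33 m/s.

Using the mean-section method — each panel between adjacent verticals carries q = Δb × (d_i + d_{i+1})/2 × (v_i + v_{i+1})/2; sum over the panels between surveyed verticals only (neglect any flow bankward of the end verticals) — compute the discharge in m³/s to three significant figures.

Panel 1-2: Δb = 1.1 m, d̄ = (0.36+1.19)/2 = 0.775, v̄ = (0.36+0.63)/2 = 0.495 → q = 1.1×0.775×0.495 = 0.4220 m³/s
Panel 2-3: Δb = 1.1 m, d̄ = (1.19+1.16)/2 = 1.175, v̄ = (0.63+0.68)/2 = 0.655 → q = 1.1×1.175×0.655 = 0.8466 m³/s
Panel 3-4: Δb = 1 m, d̄ = (1.16+2.24)/2 = 1.7, v̄ = (0.68+0.97)/2 = 0.825 → q = 1×1.7×0.825 = 1.403 m³/s
Panel 4-5: Δb = 0.7 m, d̄ = (2.24+1.41)/2 = 1.825, v̄ = (0.97+0.78)/2 = 0.875 → q = 0.7×1.825×0.875 = 1.118 m³/s
Panel 5-6: Δb = 5.3 m, d̄ = (1.41+0.37)/2 = 0.89, v̄ = (0.78+0.33)/2 = 0.555 → q = 5.3×0.89×0.555 = 2.618 m³/s
Q = Σ q = 6.407 m³/s

6.41 m³/s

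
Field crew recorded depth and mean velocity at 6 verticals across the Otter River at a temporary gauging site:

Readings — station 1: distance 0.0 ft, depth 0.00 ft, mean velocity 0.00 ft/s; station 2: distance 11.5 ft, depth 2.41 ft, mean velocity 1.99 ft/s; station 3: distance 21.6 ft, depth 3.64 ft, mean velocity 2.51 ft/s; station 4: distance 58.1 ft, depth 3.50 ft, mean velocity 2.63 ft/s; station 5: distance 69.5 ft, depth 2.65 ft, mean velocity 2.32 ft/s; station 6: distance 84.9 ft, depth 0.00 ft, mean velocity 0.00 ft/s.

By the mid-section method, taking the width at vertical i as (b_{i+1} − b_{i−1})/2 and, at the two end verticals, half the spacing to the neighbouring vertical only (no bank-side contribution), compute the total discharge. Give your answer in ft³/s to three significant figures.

568 ft³/s

w_2 = (21.6 − 0.0)/2 = 10.8 ft; q_2 = 1.99 × 2.41 × 10.8 = 51.80 ft³/s
w_3 = (58.1 − 11.5)/2 = 23.3 ft; q_3 = 2.51 × 3.64 × 23.3 = 212.9 ft³/s
w_4 = (69.5 − 21.6)/2 = 23.95 ft; q_4 = 2.63 × 3.50 × 23.95 = 220.5 ft³/s
w_5 = (84.9 − 58.1)/2 = 13.4 ft; q_5 = 2.32 × 2.65 × 13.4 = 82.38 ft³/s
Stations 1, 6 contribute zero (depth or velocity is 0).
Q = Σ qᵢ = 567.5 ft³/s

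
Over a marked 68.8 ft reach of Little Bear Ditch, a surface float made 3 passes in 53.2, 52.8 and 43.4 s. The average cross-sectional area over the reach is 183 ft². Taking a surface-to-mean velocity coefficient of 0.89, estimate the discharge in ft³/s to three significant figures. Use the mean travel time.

t̄ = (53.2 + 52.8 + 43.4) / 3 = 49.8 s
v_surface = L / t̄ = 68.8 / 49.8 = 1.382 ft/s
v_mean = 0.89 × 1.382 = 1.230 ft/s
Q = A × v_mean = 183 × 1.230 = 225.0 ft³/s

225 ft³/s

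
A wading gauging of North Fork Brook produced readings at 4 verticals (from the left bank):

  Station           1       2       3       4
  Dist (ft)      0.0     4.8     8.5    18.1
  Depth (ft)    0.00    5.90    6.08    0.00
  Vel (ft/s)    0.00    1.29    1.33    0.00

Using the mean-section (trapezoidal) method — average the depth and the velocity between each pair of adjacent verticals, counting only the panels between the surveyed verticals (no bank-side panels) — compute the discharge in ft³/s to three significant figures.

Panel 1-2: Δb = 4.8 ft, d̄ = (0.00+5.90)/2 = 2.95, v̄ = (0.00+1.29)/2 = 0.645 → q = 4.8×2.95×0.645 = 9.133 ft³/s
Panel 2-3: Δb = 3.7 ft, d̄ = (5.90+6.08)/2 = 5.99, v̄ = (1.29+1.33)/2 = 1.31 → q = 3.7×5.99×1.31 = 29.03 ft³/s
Panel 3-4: Δb = 9.6 ft, d̄ = (6.08+0.00)/2 = 3.04, v̄ = (1.33+0.00)/2 = 0.665 → q = 9.6×3.04×0.665 = 19.41 ft³/s
Q = Σ q = 57.57 ft³/s

57.6 ft³/s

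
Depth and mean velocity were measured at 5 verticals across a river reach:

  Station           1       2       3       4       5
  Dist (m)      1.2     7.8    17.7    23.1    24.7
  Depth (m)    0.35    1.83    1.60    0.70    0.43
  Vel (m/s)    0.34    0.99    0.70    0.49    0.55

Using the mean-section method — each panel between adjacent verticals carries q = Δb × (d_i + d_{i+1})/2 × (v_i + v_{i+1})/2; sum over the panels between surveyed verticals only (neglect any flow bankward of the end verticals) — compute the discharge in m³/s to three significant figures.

Panel 1-2: Δb = 6.6 m, d̄ = (0.35+1.83)/2 = 1.09, v̄ = (0.34+0.99)/2 = 0.665 → q = 6.6×1.09×0.665 = 4.784 m³/s
Panel 2-3: Δb = 9.9 m, d̄ = (1.83+1.60)/2 = 1.715, v̄ = (0.99+0.70)/2 = 0.845 → q = 9.9×1.715×0.845 = 14.35 m³/s
Panel 3-4: Δb = 5.4 m, d̄ = (1.60+0.70)/2 = 1.15, v̄ = (0.70+0.49)/2 = 0.595 → q = 5.4×1.15×0.595 = 3.695 m³/s
Panel 4-5: Δb = 1.6 m, d̄ = (0.70+0.43)/2 = 0.565, v̄ = (0.49+0.55)/2 = 0.52 → q = 1.6×0.565×0.52 = 0.4701 m³/s
Q = Σ q = 23.30 m³/s

23.3 m³/s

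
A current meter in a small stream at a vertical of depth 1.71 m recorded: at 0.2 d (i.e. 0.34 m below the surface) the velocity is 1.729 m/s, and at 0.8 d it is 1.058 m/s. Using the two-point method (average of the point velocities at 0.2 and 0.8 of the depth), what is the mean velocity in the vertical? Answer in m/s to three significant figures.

1.39 m/s

v̄ = (1.729 + 1.058) / 2 = 1.394 m/s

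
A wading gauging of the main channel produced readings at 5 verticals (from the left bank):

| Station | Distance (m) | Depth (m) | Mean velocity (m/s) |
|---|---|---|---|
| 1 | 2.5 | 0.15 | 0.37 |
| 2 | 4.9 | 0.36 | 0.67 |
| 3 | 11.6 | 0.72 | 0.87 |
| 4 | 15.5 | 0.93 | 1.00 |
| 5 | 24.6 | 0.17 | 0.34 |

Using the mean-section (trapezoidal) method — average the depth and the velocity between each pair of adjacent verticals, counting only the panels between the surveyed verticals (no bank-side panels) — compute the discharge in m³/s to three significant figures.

9.47 m³/s

Panel 1-2: Δb = 2.4 m, d̄ = (0.15+0.36)/2 = 0.255, v̄ = (0.37+0.67)/2 = 0.52 → q = 2.4×0.255×0.52 = 0.3182 m³/s
Panel 2-3: Δb = 6.7 m, d̄ = (0.36+0.72)/2 = 0.54, v̄ = (0.67+0.87)/2 = 0.77 → q = 6.7×0.54×0.77 = 2.786 m³/s
Panel 3-4: Δb = 3.9 m, d̄ = (0.72+0.93)/2 = 0.825, v̄ = (0.87+1.00)/2 = 0.935 → q = 3.9×0.825×0.935 = 3.008 m³/s
Panel 4-5: Δb = 9.1 m, d̄ = (0.93+0.17)/2 = 0.55, v̄ = (1.00+0.34)/2 = 0.67 → q = 9.1×0.55×0.67 = 3.353 m³/s
Q = Σ q = 9.466 m³/s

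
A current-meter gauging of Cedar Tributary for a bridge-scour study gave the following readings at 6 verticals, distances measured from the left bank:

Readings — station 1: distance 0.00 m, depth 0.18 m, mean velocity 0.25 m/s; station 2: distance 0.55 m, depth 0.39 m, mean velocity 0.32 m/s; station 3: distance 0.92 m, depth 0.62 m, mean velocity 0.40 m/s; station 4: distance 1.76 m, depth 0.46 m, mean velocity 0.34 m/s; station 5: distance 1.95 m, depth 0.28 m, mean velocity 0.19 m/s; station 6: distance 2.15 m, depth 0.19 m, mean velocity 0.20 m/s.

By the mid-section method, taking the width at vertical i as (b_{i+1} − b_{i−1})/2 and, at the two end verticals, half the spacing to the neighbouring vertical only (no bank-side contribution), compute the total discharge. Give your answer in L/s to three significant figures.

315 L/s

w_1 = (0.55 − 0.00)/2 = 0.275 m; q_1 = 0.25 × 0.18 × 0.275 = 0.01238 m³/s
w_2 = (0.92 − 0.00)/2 = 0.46 m; q_2 = 0.32 × 0.39 × 0.46 = 0.05741 m³/s
w_3 = (1.76 − 0.55)/2 = 0.605 m; q_3 = 0.40 × 0.62 × 0.605 = 0.1500 m³/s
w_4 = (1.95 − 0.92)/2 = 0.515 m; q_4 = 0.34 × 0.46 × 0.515 = 0.08055 m³/s
w_5 = (2.15 − 1.76)/2 = 0.195 m; q_5 = 0.19 × 0.28 × 0.195 = 0.01037 m³/s
w_6 = (2.15 − 1.95)/2 = 0.1 m; q_6 = 0.20 × 0.19 × 0.1 = 0.003800 m³/s
Q = Σ qᵢ = 0.3145 m³/s
= 0.3145 × 1000 = 314.5 L/s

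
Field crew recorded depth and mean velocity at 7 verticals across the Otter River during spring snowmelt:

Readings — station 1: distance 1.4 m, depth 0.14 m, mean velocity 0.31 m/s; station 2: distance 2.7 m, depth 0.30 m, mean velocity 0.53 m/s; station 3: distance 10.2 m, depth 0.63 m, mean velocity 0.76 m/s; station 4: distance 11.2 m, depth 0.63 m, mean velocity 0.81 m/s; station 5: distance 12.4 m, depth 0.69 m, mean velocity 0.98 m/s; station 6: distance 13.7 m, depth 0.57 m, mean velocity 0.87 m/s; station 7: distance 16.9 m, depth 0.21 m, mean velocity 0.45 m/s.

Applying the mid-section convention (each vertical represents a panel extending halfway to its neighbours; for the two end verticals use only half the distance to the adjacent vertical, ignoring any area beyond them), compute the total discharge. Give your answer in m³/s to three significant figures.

5.44 m³/s

w_1 = (2.7 − 1.4)/2 = 0.65 m; q_1 = 0.31 × 0.14 × 0.65 = 0.02821 m³/s
w_2 = (10.2 − 1.4)/2 = 4.4 m; q_2 = 0.53 × 0.30 × 4.4 = 0.6996 m³/s
w_3 = (11.2 − 2.7)/2 = 4.25 m; q_3 = 0.76 × 0.63 × 4.25 = 2.035 m³/s
w_4 = (12.4 − 10.2)/2 = 1.1 m; q_4 = 0.81 × 0.63 × 1.1 = 0.5613 m³/s
w_5 = (13.7 − 11.2)/2 = 1.25 m; q_5 = 0.98 × 0.69 × 1.25 = 0.8453 m³/s
w_6 = (16.9 − 12.4)/2 = 2.25 m; q_6 = 0.87 × 0.57 × 2.25 = 1.116 m³/s
w_7 = (16.9 − 13.7)/2 = 1.6 m; q_7 = 0.45 × 0.21 × 1.6 = 0.1512 m³/s
Q = Σ qᵢ = 5.436 m³/s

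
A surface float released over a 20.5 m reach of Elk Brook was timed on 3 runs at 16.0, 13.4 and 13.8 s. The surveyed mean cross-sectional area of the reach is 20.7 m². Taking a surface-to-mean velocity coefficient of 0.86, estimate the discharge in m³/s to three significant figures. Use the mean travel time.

25.3 m³/s

t̄ = (16.0 + 13.4 + 13.8) / 3 = 14.4 s
v_surface = L / t̄ = 20.5 / 14.4 = 1.424 m/s
v_mean = 0.86 × 1.424 = 1.224 m/s
Q = A × v_mean = 20.7 × 1.224 = 25.34 m³/s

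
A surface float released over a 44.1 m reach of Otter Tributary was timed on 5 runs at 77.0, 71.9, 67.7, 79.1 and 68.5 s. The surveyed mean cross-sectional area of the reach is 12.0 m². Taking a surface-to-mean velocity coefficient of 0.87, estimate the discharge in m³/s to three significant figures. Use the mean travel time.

t̄ = (77.0 + 71.9 + 67.7 + 79.1 + 68.5) / 5 = 72.84 s
v_surface = L / t̄ = 44.1 / 72.84 = 0.6054 m/s
v_mean = 0.87 × 0.6054 = 0.5267 m/s
Q = A × v_mean = 12.0 × 0.5267 = 6.321 m³/s

6.32 m³/s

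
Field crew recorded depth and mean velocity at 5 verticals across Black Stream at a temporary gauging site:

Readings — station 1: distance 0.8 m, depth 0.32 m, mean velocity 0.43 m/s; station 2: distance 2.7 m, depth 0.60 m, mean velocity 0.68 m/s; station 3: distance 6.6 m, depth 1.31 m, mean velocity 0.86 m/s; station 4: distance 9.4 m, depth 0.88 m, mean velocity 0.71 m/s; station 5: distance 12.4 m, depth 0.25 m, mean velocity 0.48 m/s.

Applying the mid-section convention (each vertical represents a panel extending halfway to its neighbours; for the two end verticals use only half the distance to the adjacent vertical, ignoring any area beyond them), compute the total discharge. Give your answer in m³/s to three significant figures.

w_1 = (2.7 − 0.8)/2 = 0.95 m; q_1 = 0.43 × 0.32 × 0.95 = 0.1307 m³/s
w_2 = (6.6 − 0.8)/2 = 2.9 m; q_2 = 0.68 × 0.60 × 2.9 = 1.183 m³/s
w_3 = (9.4 − 2.7)/2 = 3.35 m; q_3 = 0.86 × 1.31 × 3.35 = 3.774 m³/s
w_4 = (12.4 − 6.6)/2 = 2.9 m; q_4 = 0.71 × 0.88 × 2.9 = 1.812 m³/s
w_5 = (12.4 − 9.4)/2 = 1.5 m; q_5 = 0.48 × 0.25 × 1.5 = 0.1800 m³/s
Q = Σ qᵢ = 7.080 m³/s

7.08 m³/s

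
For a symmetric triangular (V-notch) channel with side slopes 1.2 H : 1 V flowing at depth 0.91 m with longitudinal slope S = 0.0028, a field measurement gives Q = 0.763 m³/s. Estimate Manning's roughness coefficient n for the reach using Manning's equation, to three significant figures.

A = z·y² = 1.2×0.91² = 0.9937 m²
P = 2y√(1+z²) = 2×0.91×√(1+1.2²) = 2.843 m
R = A/P = 0.9937/2.843 = 0.3495 m
n = (1/Q)·A·R^(2/3)·S^(1/2) = (1/0.763) × 0.9937 × 0.4962 × 0.05292 = 0.03420

0.0342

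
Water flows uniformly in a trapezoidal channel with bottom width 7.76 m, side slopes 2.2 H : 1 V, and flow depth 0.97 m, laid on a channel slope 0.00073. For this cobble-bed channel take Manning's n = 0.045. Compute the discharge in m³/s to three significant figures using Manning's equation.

A = (b + z·y)·y = (7.76 + 2.2×0.97)×0.97 = 9.597 m²
P = b + 2y√(1+z²) = 7.76 + 2×0.97×√(1+2.2²) = 12.45 m
R = A/P = 9.597/12.45 = 0.7710 m
Q = (1/n)·A·R^(2/3)·S^(1/2) = (1/0.045) × 9.597 × 0.7710^(2/3) × 0.00073^(1/2) = 4.845 m³/s

4.84 m³/s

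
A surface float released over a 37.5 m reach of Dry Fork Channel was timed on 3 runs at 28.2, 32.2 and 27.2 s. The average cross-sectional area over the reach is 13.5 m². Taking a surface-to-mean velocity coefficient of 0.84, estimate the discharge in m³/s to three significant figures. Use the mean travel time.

14.6 m³/s

t̄ = (28.2 + 32.2 + 27.2) / 3 = 29.2 s
v_surface = L / t̄ = 37.5 / 29.2 = 1.284 m/s
v_mean = 0.84 × 1.284 = 1.079 m/s
Q = A × v_mean = 13.5 × 1.079 = 14.56 m³/s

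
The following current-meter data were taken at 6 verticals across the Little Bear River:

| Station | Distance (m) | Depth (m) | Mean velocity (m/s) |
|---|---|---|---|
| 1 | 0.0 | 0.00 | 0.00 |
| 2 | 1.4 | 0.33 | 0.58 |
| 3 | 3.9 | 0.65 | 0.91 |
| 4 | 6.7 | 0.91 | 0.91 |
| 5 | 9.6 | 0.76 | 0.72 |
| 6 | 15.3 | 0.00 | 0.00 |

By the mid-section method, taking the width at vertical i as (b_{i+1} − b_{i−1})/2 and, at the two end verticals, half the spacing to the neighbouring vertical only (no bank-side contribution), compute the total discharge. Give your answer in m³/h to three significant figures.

24000 m³/h

w_2 = (3.9 − 0.0)/2 = 1.95 m; q_2 = 0.58 × 0.33 × 1.95 = 0.3732 m³/s
w_3 = (6.7 − 1.4)/2 = 2.65 m; q_3 = 0.91 × 0.65 × 2.65 = 1.567 m³/s
w_4 = (9.6 − 3.9)/2 = 2.85 m; q_4 = 0.91 × 0.91 × 2.85 = 2.360 m³/s
w_5 = (15.3 − 6.7)/2 = 4.3 m; q_5 = 0.72 × 0.76 × 4.3 = 2.353 m³/s
Stations 1, 6 contribute zero (depth or velocity is 0).
Q = Σ qᵢ = 6.654 m³/s
= 6.654 × 3600 = 23950 m³/h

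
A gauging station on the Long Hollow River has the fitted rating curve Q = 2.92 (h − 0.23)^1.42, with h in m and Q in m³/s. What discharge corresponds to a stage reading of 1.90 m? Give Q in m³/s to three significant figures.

Q = 2.92 × (1.90 − 0.23)^1.42 = 2.92 × 1.67^1.42 = 6.048 m³/s

6.05 m³/s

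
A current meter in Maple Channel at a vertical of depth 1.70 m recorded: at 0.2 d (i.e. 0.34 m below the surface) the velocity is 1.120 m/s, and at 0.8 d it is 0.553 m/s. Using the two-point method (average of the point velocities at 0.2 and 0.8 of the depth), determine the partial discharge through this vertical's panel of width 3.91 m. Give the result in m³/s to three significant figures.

5.56 m³/s

v̄ = (1.120 + 0.553) / 2 = 0.8365 m/s
q = v̄ × d × w = 0.8365 × 1.70 × 3.91 = 5.560 m³/s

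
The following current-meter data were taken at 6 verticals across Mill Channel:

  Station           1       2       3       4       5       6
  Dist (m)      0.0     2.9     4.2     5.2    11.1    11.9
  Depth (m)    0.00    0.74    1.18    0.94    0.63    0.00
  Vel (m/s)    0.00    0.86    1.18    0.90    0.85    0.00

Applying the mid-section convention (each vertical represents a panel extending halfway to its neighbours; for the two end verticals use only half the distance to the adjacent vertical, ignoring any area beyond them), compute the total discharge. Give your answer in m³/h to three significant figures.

27500 m³/h

w_2 = (4.2 − 0.0)/2 = 2.1 m; q_2 = 0.86 × 0.74 × 2.1 = 1.336 m³/s
w_3 = (5.2 − 2.9)/2 = 1.15 m; q_3 = 1.18 × 1.18 × 1.15 = 1.601 m³/s
w_4 = (11.1 − 4.2)/2 = 3.45 m; q_4 = 0.90 × 0.94 × 3.45 = 2.919 m³/s
w_5 = (11.9 − 5.2)/2 = 3.35 m; q_5 = 0.85 × 0.63 × 3.35 = 1.794 m³/s
Stations 1, 6 contribute zero (depth or velocity is 0).
Q = Σ qᵢ = 7.650 m³/s
= 7.650 × 3600 = 27540 m³/h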